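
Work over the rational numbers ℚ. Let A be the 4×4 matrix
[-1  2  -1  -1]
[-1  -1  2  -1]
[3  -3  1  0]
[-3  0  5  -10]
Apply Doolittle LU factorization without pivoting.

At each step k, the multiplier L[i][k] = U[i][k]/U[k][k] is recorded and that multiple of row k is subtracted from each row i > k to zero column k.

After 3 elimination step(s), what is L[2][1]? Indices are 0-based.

L[2][1] = -1

[col 0] pivot -1
  R1 -= 1*R0 → (0, -3, 3, 0)  (L[1][0] := 1)
  R2 -= -3*R0 → (0, 3, -2, -3)  (L[2][0] := -3)
  R3 -= 3*R0 → (0, -6, 8, -7)  (L[3][0] := 3)
[col 1] pivot -3
  R2 -= -1*R1 → (0, 0, 1, -3)  (L[2][1] := -1)
  R3 -= 2*R1 → (0, 0, 2, -7)  (L[3][1] := 2)
[col 2] pivot 1
  R3 -= 2*R2 → (0, 0, 0, -1)  (L[3][2] := 2)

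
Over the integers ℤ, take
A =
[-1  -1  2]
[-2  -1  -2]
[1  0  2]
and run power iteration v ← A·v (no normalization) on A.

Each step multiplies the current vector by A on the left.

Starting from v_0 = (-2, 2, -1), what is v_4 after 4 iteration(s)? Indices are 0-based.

v_0 = (-2, 2, -1).
v_1 = A·v_0 = (-2, 4, -4).
v_2 = A·v_1 = (-10, 8, -10).
v_3 = A·v_2 = (-18, 32, -30).
v_4 = A·v_3 = (-74, 64, -78).

v_4 = (-74, 64, -78)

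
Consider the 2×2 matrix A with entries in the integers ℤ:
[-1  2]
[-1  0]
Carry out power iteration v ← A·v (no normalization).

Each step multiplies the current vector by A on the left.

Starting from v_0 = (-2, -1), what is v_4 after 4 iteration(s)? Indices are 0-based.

v_4 = (-4, 4)

v_0 = (-2, -1).
v_1 = A·v_0 = (0, 2).
v_2 = A·v_1 = (4, 0).
v_3 = A·v_2 = (-4, -4).
v_4 = A·v_3 = (-4, 4).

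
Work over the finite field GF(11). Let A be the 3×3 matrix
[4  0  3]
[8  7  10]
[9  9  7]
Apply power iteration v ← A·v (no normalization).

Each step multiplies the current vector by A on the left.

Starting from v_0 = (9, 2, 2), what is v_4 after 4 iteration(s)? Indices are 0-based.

v_4 = (6, 3, 2)

v_0 = (9, 2, 2).
v_1 = A·v_0 = (9, 7, 3).
v_2 = A·v_1 = (1, 8, 0).
v_3 = A·v_2 = (4, 9, 4).
v_4 = A·v_3 = (6, 3, 2).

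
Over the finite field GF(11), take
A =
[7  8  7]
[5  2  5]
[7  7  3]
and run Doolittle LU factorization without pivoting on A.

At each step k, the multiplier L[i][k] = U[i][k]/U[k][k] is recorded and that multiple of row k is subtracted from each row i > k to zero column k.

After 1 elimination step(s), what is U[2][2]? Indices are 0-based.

U[2][2] = 7

Step 1: pivot at (0,0) is 7.
  row1 ← row1 − (7)·row0  ⇒  L[1][0]=7, U row1=(0, 1, 0)
  row2 ← row2 − (1)·row0  ⇒  L[2][0]=1, U row2=(0, 10, 7)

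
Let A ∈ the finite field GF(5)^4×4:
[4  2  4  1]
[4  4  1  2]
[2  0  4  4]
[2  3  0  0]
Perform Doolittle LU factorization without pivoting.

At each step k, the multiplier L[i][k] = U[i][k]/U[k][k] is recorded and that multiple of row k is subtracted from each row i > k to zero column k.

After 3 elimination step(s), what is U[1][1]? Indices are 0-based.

k=0: U[0][0]=4
  eliminate (1,0): mult=1, new row 1: (0, 2, 2, 1); set L[1][0]=1
  eliminate (2,0): mult=3, new row 2: (0, 4, 2, 1); set L[2][0]=3
  eliminate (3,0): mult=3, new row 3: (0, 2, 3, 2); set L[3][0]=3
k=1: U[1][1]=2
  eliminate (2,1): mult=2, new row 2: (0, 0, 3, 4); set L[2][1]=2
  eliminate (3,1): mult=1, new row 3: (0, 0, 1, 1); set L[3][1]=1
k=2: U[2][2]=3
  eliminate (3,2): mult=2, new row 3: (0, 0, 0, 3); set L[3][2]=2

U[1][1] = 2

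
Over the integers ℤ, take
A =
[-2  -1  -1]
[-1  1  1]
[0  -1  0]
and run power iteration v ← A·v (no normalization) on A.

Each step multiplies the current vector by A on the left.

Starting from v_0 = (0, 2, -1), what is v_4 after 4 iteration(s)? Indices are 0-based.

v_0 = (0, 2, -1).
v_1 = A·v_0 = (-1, 1, -2).
v_2 = A·v_1 = (3, 0, -1).
v_3 = A·v_2 = (-5, -4, 0).
v_4 = A·v_3 = (14, 1, 4).

v_4 = (14, 1, 4)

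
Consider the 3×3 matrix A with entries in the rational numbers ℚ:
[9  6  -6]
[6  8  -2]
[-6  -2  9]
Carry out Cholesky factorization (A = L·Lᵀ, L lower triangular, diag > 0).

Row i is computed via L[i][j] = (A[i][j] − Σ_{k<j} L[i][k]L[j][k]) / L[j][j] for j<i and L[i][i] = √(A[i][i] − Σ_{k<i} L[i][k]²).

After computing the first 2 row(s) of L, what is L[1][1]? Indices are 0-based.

Step 1: L[0][0] = √(9) = 3.
  L[1][0] = (6) / L[0][0] = 2.
Step 2: L[1][1] = √(4) = 2.

L[1][1] = 2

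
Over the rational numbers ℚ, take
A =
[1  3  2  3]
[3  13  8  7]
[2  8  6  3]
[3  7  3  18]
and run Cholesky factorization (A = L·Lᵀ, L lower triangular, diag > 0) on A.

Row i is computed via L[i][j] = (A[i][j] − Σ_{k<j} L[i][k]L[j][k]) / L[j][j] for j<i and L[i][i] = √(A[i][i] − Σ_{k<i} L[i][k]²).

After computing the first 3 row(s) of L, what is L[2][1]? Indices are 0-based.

Step 1: L[0][0] = √(1) = 1.
  L[1][0] = (3) / L[0][0] = 3.
Step 2: L[1][1] = √(4) = 2.
  L[2][0] = (2) / L[0][0] = 2.
  L[2][1] = (2) / L[1][1] = 1.
Step 3: L[2][2] = √(1) = 1.

L[2][1] = 1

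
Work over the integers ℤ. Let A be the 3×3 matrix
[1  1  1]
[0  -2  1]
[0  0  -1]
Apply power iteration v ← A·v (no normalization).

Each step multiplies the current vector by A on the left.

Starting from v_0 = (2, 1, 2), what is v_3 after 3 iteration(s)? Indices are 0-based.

v_3 = (3, 6, -2)

v_0 = (2, 1, 2).
v_1 = A·v_0 = (5, 0, -2).
v_2 = A·v_1 = (3, -2, 2).
v_3 = A·v_2 = (3, 6, -2).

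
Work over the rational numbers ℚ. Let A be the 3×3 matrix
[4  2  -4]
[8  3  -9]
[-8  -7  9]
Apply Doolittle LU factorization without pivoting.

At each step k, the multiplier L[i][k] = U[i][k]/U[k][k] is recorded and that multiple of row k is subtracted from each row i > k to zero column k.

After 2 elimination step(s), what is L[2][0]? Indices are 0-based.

L[2][0] = -2

[col 0] pivot 4
  R1 -= 2*R0 → (0, -1, -1)  (L[1][0] := 2)
  R2 -= -2*R0 → (0, -3, 1)  (L[2][0] := -2)
[col 1] pivot -1
  R2 -= 3*R1 → (0, 0, 4)  (L[2][1] := 3)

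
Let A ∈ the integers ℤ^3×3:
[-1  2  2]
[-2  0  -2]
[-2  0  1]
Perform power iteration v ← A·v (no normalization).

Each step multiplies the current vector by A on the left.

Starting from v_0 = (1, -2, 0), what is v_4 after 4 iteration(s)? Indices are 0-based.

v_0 = (1, -2, 0).
v_1 = A·v_0 = (-5, -2, -2).
v_2 = A·v_1 = (-3, 14, 8).
v_3 = A·v_2 = (47, -10, 14).
v_4 = A·v_3 = (-39, -122, -80).

v_4 = (-39, -122, -80)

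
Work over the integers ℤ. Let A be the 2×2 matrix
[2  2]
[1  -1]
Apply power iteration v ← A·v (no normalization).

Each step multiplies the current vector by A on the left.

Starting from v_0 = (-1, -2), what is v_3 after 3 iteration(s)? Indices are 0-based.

v_3 = (-34, -3)

v_0 = (-1, -2).
v_1 = A·v_0 = (-6, 1).
v_2 = A·v_1 = (-10, -7).
v_3 = A·v_2 = (-34, -3).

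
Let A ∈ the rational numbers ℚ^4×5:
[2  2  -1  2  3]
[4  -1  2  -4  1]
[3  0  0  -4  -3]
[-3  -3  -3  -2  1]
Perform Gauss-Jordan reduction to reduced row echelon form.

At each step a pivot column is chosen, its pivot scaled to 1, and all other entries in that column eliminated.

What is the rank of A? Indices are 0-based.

pivot(0,0)=2: scale R0 → (1, 1, -1/2, 1, 3/2)
  clear (1,0): R1 −= (4)R0 → (0, -5, 4, -8, -5)
  clear (2,0): R2 −= (3)R0 → (0, -3, 3/2, -7, -15/2)
  clear (3,0): R3 −= (-3)R0 → (0, 0, -9/2, 1, 11/2)
pivot(1,1)=-5: scale R1 → (0, 1, -4/5, 8/5, 1)
  clear (0,1): R0 −= (1)R1 → (1, 0, 3/10, -3/5, 1/2)
  clear (2,1): R2 −= (-3)R1 → (0, 0, -9/10, -11/5, -9/2)
pivot(2,2)=-9/10: scale R2 → (0, 0, 1, 22/9, 5)
  clear (0,2): R0 −= (3/10)R2 → (1, 0, 0, -4/3, -1)
  clear (1,2): R1 −= (-4/5)R2 → (0, 1, 0, 32/9, 5)
  clear (3,2): R3 −= (-9/2)R2 → (0, 0, 0, 12, 28)
pivot(3,3)=12: scale R3 → (0, 0, 0, 1, 7/3)
  clear (0,3): R0 −= (-4/3)R3 → (1, 0, 0, 0, 19/9)
  clear (1,3): R1 −= (32/9)R3 → (0, 1, 0, 0, -89/27)
  clear (2,3): R2 −= (22/9)R3 → (0, 0, 1, 0, -19/27)

rank = 4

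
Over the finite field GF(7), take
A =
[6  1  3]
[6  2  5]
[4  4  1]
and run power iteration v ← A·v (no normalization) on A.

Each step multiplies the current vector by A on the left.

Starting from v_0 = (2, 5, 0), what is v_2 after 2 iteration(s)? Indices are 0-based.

v_0 = (2, 5, 0).
v_1 = A·v_0 = (3, 1, 0).
v_2 = A·v_1 = (5, 6, 2).

v_2 = (5, 6, 2)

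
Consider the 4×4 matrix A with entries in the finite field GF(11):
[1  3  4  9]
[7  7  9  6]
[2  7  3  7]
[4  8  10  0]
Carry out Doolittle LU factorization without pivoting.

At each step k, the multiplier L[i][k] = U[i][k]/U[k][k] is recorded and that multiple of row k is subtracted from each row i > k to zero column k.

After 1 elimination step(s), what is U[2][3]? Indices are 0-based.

U[2][3] = 0

k=0: U[0][0]=1
  eliminate (1,0): mult=7, new row 1: (0, 8, 3, 9); set L[1][0]=7
  eliminate (2,0): mult=2, new row 2: (0, 1, 6, 0); set L[2][0]=2
  eliminate (3,0): mult=4, new row 3: (0, 7, 5, 8); set L[3][0]=4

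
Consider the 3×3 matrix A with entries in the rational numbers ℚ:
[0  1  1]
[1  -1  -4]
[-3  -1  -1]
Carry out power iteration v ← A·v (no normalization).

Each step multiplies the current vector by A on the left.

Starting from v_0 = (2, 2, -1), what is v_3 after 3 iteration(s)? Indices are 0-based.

v_0 = (2, 2, -1).
v_1 = A·v_0 = (1, 4, -7).
v_2 = A·v_1 = (-3, 25, 0).
v_3 = A·v_2 = (25, -28, -16).

v_3 = (25, -28, -16)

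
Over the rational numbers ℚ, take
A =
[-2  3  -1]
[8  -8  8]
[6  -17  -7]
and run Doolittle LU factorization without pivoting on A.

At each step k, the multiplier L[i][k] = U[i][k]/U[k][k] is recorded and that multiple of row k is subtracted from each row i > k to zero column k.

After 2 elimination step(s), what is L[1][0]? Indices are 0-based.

L[1][0] = -4

[col 0] pivot -2
  R1 -= -4*R0 → (0, 4, 4)  (L[1][0] := -4)
  R2 -= -3*R0 → (0, -8, -10)  (L[2][0] := -3)
[col 1] pivot 4
  R2 -= -2*R1 → (0, 0, -2)  (L[2][1] := -2)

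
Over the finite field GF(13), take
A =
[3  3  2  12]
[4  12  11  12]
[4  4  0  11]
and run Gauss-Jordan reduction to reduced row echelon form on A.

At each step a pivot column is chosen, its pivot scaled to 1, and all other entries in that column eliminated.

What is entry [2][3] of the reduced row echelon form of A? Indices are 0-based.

M[2][3] = 10

[1] R0 /= 3  ⇒  (1, 1, 5, 4)
     R1 -= 4·R0  ⇒  (0, 8, 4, 9)
     R2 -= 4·R0  ⇒  (0, 0, 6, 8)
[2] R1 /= 8  ⇒  (0, 1, 7, 6)
     R0 -= 1·R1  ⇒  (1, 0, 11, 11)
[3] R2 /= 6  ⇒  (0, 0, 1, 10)
     R0 -= 11·R2  ⇒  (1, 0, 0, 5)
     R1 -= 7·R2  ⇒  (0, 1, 0, 1)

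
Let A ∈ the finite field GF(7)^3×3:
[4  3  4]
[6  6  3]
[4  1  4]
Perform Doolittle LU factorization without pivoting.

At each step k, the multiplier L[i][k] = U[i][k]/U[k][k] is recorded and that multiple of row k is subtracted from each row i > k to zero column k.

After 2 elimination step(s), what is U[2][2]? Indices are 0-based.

k=0: U[0][0]=4
  eliminate (1,0): mult=5, new row 1: (0, 5, 4); set L[1][0]=5
  eliminate (2,0): mult=1, new row 2: (0, 5, 0); set L[2][0]=1
k=1: U[1][1]=5
  eliminate (2,1): mult=1, new row 2: (0, 0, 3); set L[2][1]=1

U[2][2] = 3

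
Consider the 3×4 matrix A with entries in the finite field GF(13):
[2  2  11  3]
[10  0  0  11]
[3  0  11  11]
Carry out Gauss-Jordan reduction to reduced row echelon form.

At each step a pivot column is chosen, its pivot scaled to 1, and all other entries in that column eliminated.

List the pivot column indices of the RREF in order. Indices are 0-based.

pivot columns: 0, 1, 2

[1] R0 /= 2  ⇒  (1, 1, 12, 8)
     R1 -= 10·R0  ⇒  (0, 3, 10, 9)
     R2 -= 3·R0  ⇒  (0, 10, 1, 0)
[2] R1 /= 3  ⇒  (0, 1, 12, 3)
     R0 -= 1·R1  ⇒  (1, 0, 0, 5)
     R2 -= 10·R1  ⇒  (0, 0, 11, 9)
[3] R2 /= 11  ⇒  (0, 0, 1, 2)
     R1 -= 12·R2  ⇒  (0, 1, 0, 5)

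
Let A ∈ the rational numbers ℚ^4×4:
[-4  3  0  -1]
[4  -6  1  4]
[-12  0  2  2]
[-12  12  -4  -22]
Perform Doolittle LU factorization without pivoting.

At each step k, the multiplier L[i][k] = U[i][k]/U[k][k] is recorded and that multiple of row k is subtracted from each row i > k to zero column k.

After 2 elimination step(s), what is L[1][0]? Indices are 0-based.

L[1][0] = -1

k=0: U[0][0]=-4
  eliminate (1,0): mult=-1, new row 1: (0, -3, 1, 3); set L[1][0]=-1
  eliminate (2,0): mult=3, new row 2: (0, -9, 2, 5); set L[2][0]=3
  eliminate (3,0): mult=3, new row 3: (0, 3, -4, -19); set L[3][0]=3
k=1: U[1][1]=-3
  eliminate (2,1): mult=3, new row 2: (0, 0, -1, -4); set L[2][1]=3
  eliminate (3,1): mult=-1, new row 3: (0, 0, -3, -16); set L[3][1]=-1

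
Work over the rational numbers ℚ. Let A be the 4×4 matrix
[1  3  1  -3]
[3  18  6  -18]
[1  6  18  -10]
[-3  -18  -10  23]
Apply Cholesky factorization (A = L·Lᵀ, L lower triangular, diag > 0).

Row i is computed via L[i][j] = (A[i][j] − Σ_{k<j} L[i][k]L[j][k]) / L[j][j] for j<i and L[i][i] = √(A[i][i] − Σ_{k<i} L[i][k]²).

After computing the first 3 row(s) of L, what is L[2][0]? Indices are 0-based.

L[2][0] = 1

Step 1: L[0][0] = √(1) = 1.
  L[1][0] = (3) / L[0][0] = 3.
Step 2: L[1][1] = √(9) = 3.
  L[2][0] = (1) / L[0][0] = 1.
  L[2][1] = (3) / L[1][1] = 1.
Step 3: L[2][2] = √(16) = 4.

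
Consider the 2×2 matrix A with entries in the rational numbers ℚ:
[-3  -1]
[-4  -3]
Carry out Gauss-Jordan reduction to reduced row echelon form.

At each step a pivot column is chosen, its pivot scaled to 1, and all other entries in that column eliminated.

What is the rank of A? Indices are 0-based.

rank = 2

[1] R0 /= -3  ⇒  (1, 1/3)
     R1 -= -4·R0  ⇒  (0, -5/3)
[2] R1 /= -5/3  ⇒  (0, 1)
     R0 -= 1/3·R1  ⇒  (1, 0)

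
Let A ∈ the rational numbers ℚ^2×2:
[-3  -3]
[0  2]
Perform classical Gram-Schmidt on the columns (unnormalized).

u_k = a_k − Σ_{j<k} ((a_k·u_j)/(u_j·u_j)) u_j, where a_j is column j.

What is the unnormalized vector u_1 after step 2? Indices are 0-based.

Step 1: u_0 = a_0 = (-3, 0).
Step 2: u_1 = a_1 − (1)·u_0 = (0, 2).

u_1 = (0, 2)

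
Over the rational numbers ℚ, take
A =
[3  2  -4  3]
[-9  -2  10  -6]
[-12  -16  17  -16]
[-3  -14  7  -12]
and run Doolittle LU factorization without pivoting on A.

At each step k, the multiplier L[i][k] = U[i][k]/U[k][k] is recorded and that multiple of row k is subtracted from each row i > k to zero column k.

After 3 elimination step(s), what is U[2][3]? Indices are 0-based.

k=0: U[0][0]=3
  eliminate (1,0): mult=-3, new row 1: (0, 4, -2, 3); set L[1][0]=-3
  eliminate (2,0): mult=-4, new row 2: (0, -8, 1, -4); set L[2][0]=-4
  eliminate (3,0): mult=-1, new row 3: (0, -12, 3, -9); set L[3][0]=-1
k=1: U[1][1]=4
  eliminate (2,1): mult=-2, new row 2: (0, 0, -3, 2); set L[2][1]=-2
  eliminate (3,1): mult=-3, new row 3: (0, 0, -3, 0); set L[3][1]=-3
k=2: U[2][2]=-3
  eliminate (3,2): mult=1, new row 3: (0, 0, 0, -2); set L[3][2]=1

U[2][3] = 2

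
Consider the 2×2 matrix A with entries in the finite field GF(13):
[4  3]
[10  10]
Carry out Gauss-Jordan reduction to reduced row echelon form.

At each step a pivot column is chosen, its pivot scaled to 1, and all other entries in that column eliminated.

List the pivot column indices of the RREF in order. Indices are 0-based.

[1] R0 /= 4  ⇒  (1, 4)
     R1 -= 10·R0  ⇒  (0, 9)
[2] R1 /= 9  ⇒  (0, 1)
     R0 -= 4·R1  ⇒  (1, 0)

pivot columns: 0, 1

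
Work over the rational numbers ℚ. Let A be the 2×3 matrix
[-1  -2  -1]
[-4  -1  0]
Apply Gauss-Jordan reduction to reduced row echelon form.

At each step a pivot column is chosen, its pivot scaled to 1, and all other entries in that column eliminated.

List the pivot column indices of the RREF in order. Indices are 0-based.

pivot(0,0)=-1: scale R0 → (1, 2, 1)
  clear (1,0): R1 −= (-4)R0 → (0, 7, 4)
pivot(1,1)=7: scale R1 → (0, 1, 4/7)
  clear (0,1): R0 −= (2)R1 → (1, 0, -1/7)

pivot columns: 0, 1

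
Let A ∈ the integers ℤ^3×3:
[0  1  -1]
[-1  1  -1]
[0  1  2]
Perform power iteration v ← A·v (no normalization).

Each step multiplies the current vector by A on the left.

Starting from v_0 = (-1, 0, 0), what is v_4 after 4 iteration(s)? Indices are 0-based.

v_4 = (-4, -4, 5)

v_0 = (-1, 0, 0).
v_1 = A·v_0 = (0, 1, 0).
v_2 = A·v_1 = (1, 1, 1).
v_3 = A·v_2 = (0, -1, 3).
v_4 = A·v_3 = (-4, -4, 5).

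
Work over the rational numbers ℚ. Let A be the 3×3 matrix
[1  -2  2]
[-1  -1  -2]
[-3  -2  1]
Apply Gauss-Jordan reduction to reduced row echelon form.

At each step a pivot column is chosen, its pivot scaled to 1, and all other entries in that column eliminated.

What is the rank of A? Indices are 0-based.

pivot(0,0)=1: scale R0 → (1, -2, 2)
  clear (1,0): R1 −= (-1)R0 → (0, -3, 0)
  clear (2,0): R2 −= (-3)R0 → (0, -8, 7)
pivot(1,1)=-3: scale R1 → (0, 1, 0)
  clear (0,1): R0 −= (-2)R1 → (1, 0, 2)
  clear (2,1): R2 −= (-8)R1 → (0, 0, 7)
pivot(2,2)=7: scale R2 → (0, 0, 1)
  clear (0,2): R0 −= (2)R2 → (1, 0, 0)

rank = 3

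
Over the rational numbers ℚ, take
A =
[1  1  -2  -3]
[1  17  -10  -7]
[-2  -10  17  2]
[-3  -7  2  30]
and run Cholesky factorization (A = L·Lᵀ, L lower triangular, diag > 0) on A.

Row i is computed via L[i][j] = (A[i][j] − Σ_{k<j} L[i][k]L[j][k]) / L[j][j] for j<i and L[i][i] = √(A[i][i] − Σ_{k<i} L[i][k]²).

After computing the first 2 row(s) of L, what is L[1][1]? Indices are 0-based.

L[1][1] = 4

Step 1: L[0][0] = √(1) = 1.
  L[1][0] = (1) / L[0][0] = 1.
Step 2: L[1][1] = √(16) = 4.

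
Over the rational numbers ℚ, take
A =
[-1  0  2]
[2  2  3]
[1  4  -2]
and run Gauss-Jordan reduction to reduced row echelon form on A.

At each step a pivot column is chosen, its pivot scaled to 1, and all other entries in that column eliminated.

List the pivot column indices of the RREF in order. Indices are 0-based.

step 1: normalize row 0 (÷-1) = (1, 0, -2)
  row 1: subtract 2×row0 = (0, 2, 7)
  row 2: subtract 1×row0 = (0, 4, 0)
step 2: normalize row 1 (÷2) = (0, 1, 7/2)
  row 2: subtract 4×row1 = (0, 0, -14)
step 3: normalize row 2 (÷-14) = (0, 0, 1)
  row 0: subtract -2×row2 = (1, 0, 0)
  row 1: subtract 7/2×row2 = (0, 1, 0)

pivot columns: 0, 1, 2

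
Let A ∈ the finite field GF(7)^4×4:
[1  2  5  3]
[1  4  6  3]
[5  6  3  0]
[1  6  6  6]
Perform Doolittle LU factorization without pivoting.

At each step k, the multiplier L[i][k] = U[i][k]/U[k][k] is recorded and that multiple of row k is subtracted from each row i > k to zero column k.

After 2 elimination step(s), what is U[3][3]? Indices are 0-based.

Step 1: pivot at (0,0) is 1.
  row1 ← row1 − (1)·row0  ⇒  L[1][0]=1, U row1=(0, 2, 1, 0)
  row2 ← row2 − (5)·row0  ⇒  L[2][0]=5, U row2=(0, 3, 6, 6)
  row3 ← row3 − (1)·row0  ⇒  L[3][0]=1, U row3=(0, 4, 1, 3)
Step 2: pivot at (1,1) is 2.
  row2 ← row2 − (5)·row1  ⇒  L[2][1]=5, U row2=(0, 0, 1, 6)
  row3 ← row3 − (2)·row1  ⇒  L[3][1]=2, U row3=(0, 0, 6, 3)

U[3][3] = 3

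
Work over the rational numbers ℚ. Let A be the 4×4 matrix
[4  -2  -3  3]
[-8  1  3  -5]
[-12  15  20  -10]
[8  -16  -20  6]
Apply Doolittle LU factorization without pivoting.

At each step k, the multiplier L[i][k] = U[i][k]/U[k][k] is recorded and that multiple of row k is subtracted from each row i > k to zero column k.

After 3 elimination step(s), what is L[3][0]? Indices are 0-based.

L[3][0] = 2

[col 0] pivot 4
  R1 -= -2*R0 → (0, -3, -3, 1)  (L[1][0] := -2)
  R2 -= -3*R0 → (0, 9, 11, -1)  (L[2][0] := -3)
  R3 -= 2*R0 → (0, -12, -14, 0)  (L[3][0] := 2)
[col 1] pivot -3
  R2 -= -3*R1 → (0, 0, 2, 2)  (L[2][1] := -3)
  R3 -= 4*R1 → (0, 0, -2, -4)  (L[3][1] := 4)
[col 2] pivot 2
  R3 -= -1*R2 → (0, 0, 0, -2)  (L[3][2] := -1)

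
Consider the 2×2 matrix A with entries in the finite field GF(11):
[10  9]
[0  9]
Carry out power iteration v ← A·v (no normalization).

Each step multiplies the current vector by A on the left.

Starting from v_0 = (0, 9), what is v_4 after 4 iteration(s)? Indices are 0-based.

v_0 = (0, 9).
v_1 = A·v_0 = (4, 4).
v_2 = A·v_1 = (10, 3).
v_3 = A·v_2 = (6, 5).
v_4 = A·v_3 = (6, 1).

v_4 = (6, 1)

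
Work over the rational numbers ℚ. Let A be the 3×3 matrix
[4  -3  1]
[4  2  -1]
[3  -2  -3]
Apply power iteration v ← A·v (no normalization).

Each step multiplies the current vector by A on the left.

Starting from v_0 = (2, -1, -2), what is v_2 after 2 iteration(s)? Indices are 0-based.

v_2 = (26, 38, -31)

v_0 = (2, -1, -2).
v_1 = A·v_0 = (9, 8, 14).
v_2 = A·v_1 = (26, 38, -31).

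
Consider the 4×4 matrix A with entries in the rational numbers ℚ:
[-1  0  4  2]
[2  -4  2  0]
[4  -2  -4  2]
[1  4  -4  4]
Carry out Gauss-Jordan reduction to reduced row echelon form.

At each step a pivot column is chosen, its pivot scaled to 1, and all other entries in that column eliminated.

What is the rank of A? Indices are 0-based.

[1] R0 /= -1  ⇒  (1, 0, -4, -2)
     R1 -= 2·R0  ⇒  (0, -4, 10, 4)
     R2 -= 4·R0  ⇒  (0, -2, 12, 10)
     R3 -= 1·R0  ⇒  (0, 4, 0, 6)
[2] R1 /= -4  ⇒  (0, 1, -5/2, -1)
     R2 -= -2·R1  ⇒  (0, 0, 7, 8)
     R3 -= 4·R1  ⇒  (0, 0, 10, 10)
[3] R2 /= 7  ⇒  (0, 0, 1, 8/7)
     R0 -= -4·R2  ⇒  (1, 0, 0, 18/7)
     R1 -= -5/2·R2  ⇒  (0, 1, 0, 13/7)
     R3 -= 10·R2  ⇒  (0, 0, 0, -10/7)
[4] R3 /= -10/7  ⇒  (0, 0, 0, 1)
     R0 -= 18/7·R3  ⇒  (1, 0, 0, 0)
     R1 -= 13/7·R3  ⇒  (0, 1, 0, 0)
     R2 -= 8/7·R3  ⇒  (0, 0, 1, 0)

rank = 4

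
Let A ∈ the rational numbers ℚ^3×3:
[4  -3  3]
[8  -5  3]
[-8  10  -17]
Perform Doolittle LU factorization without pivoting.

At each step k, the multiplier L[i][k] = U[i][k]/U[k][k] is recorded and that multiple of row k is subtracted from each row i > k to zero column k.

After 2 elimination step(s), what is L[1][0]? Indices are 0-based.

Step 1: pivot at (0,0) is 4.
  row1 ← row1 − (2)·row0  ⇒  L[1][0]=2, U row1=(0, 1, -3)
  row2 ← row2 − (-2)·row0  ⇒  L[2][0]=-2, U row2=(0, 4, -11)
Step 2: pivot at (1,1) is 1.
  row2 ← row2 − (4)·row1  ⇒  L[2][1]=4, U row2=(0, 0, 1)

L[1][0] = 2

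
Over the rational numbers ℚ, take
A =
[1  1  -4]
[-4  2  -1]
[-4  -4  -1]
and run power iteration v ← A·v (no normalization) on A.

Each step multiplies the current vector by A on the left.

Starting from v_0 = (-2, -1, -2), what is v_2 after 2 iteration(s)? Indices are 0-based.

v_2 = (-43, -18, -66)

v_0 = (-2, -1, -2).
v_1 = A·v_0 = (5, 8, 14).
v_2 = A·v_1 = (-43, -18, -66).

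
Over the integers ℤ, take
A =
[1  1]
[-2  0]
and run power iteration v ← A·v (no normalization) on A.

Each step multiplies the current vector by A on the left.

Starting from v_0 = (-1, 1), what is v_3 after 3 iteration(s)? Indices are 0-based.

v_3 = (2, -4)

v_0 = (-1, 1).
v_1 = A·v_0 = (0, 2).
v_2 = A·v_1 = (2, 0).
v_3 = A·v_2 = (2, -4).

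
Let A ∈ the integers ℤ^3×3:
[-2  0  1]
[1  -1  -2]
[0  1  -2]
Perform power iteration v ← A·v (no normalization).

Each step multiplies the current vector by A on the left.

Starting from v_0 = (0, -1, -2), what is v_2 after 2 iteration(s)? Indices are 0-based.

v_0 = (0, -1, -2).
v_1 = A·v_0 = (-2, 5, 3).
v_2 = A·v_1 = (7, -13, -1).

v_2 = (7, -13, -1)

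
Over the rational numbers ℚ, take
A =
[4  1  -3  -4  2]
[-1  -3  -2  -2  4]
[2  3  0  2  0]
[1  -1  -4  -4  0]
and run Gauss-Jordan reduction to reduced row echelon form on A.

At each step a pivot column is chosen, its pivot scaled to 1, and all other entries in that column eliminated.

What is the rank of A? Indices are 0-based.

rank = 4

pivot(0,0)=4: scale R0 → (1, 1/4, -3/4, -1, 1/2)
  clear (1,0): R1 −= (-1)R0 → (0, -11/4, -11/4, -3, 9/2)
  clear (2,0): R2 −= (2)R0 → (0, 5/2, 3/2, 4, -1)
  clear (3,0): R3 −= (1)R0 → (0, -5/4, -13/4, -3, -1/2)
pivot(1,1)=-11/4: scale R1 → (0, 1, 1, 12/11, -18/11)
  clear (0,1): R0 −= (1/4)R1 → (1, 0, -1, -14/11, 10/11)
  clear (2,1): R2 −= (5/2)R1 → (0, 0, -1, 14/11, 34/11)
  clear (3,1): R3 −= (-5/4)R1 → (0, 0, -2, -18/11, -28/11)
pivot(2,2)=-1: scale R2 → (0, 0, 1, -14/11, -34/11)
  clear (0,2): R0 −= (-1)R2 → (1, 0, 0, -28/11, -24/11)
  clear (1,2): R1 −= (1)R2 → (0, 1, 0, 26/11, 16/11)
  clear (3,2): R3 −= (-2)R2 → (0, 0, 0, -46/11, -96/11)
pivot(3,3)=-46/11: scale R3 → (0, 0, 0, 1, 48/23)
  clear (0,3): R0 −= (-28/11)R3 → (1, 0, 0, 0, 72/23)
  clear (1,3): R1 −= (26/11)R3 → (0, 1, 0, 0, -80/23)
  clear (2,3): R2 −= (-14/11)R3 → (0, 0, 1, 0, -10/23)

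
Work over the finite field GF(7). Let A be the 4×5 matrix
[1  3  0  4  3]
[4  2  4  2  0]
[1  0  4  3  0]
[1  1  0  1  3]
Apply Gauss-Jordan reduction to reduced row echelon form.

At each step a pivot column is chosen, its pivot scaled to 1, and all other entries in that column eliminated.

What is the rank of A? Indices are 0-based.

[1] R0 /= 1  ⇒  (1, 3, 0, 4, 3)
     R1 -= 4·R0  ⇒  (0, 4, 4, 0, 2)
     R2 -= 1·R0  ⇒  (0, 4, 4, 6, 4)
     R3 -= 1·R0  ⇒  (0, 5, 0, 4, 0)
[2] R1 /= 4  ⇒  (0, 1, 1, 0, 4)
     R0 -= 3·R1  ⇒  (1, 0, 4, 4, 5)
     R2 -= 4·R1  ⇒  (0, 0, 0, 6, 2)
     R3 -= 5·R1  ⇒  (0, 0, 2, 4, 1)
[3] R2 <-> R3
[3] R2 /= 2  ⇒  (0, 0, 1, 2, 4)
     R0 -= 4·R2  ⇒  (1, 0, 0, 3, 3)
     R1 -= 1·R2  ⇒  (0, 1, 0, 5, 0)
[4] R3 /= 6  ⇒  (0, 0, 0, 1, 5)
     R0 -= 3·R3  ⇒  (1, 0, 0, 0, 2)
     R1 -= 5·R3  ⇒  (0, 1, 0, 0, 3)
     R2 -= 2·R3  ⇒  (0, 0, 1, 0, 1)

rank = 4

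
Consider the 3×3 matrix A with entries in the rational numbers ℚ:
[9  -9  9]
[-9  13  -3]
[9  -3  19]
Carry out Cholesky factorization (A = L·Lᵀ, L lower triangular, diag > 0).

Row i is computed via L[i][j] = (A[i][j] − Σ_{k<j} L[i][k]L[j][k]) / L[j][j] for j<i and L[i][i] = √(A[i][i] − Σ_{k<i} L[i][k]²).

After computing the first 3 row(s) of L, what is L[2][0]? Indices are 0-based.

Step 1: L[0][0] = √(9) = 3.
  L[1][0] = (-9) / L[0][0] = -3.
Step 2: L[1][1] = √(4) = 2.
  L[2][0] = (9) / L[0][0] = 3.
  L[2][1] = (6) / L[1][1] = 3.
Step 3: L[2][2] = √(1) = 1.

L[2][0] = 3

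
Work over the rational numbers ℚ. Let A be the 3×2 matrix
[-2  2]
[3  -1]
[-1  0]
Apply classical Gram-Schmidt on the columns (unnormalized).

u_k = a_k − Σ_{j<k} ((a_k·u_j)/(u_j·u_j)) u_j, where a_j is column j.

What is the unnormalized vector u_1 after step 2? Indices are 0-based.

Step 1: u_0 = a_0 = (-2, 3, -1).
Step 2: u_1 = a_1 − (-1/2)·u_0 = (1, 1/2, -1/2).

u_1 = (1, 1/2, -1/2)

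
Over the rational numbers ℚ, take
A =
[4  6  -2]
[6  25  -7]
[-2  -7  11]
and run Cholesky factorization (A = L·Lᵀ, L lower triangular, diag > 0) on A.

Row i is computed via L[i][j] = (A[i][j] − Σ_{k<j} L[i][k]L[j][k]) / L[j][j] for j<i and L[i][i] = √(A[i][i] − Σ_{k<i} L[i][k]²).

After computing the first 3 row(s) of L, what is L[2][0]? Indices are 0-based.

L[2][0] = -1

Step 1: L[0][0] = √(4) = 2.
  L[1][0] = (6) / L[0][0] = 3.
Step 2: L[1][1] = √(16) = 4.
  L[2][0] = (-2) / L[0][0] = -1.
  L[2][1] = (-4) / L[1][1] = -1.
Step 3: L[2][2] = √(9) = 3.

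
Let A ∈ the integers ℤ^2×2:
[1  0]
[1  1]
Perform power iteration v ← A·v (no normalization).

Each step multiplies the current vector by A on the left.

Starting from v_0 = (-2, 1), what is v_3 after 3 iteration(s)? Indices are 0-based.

v_0 = (-2, 1).
v_1 = A·v_0 = (-2, -1).
v_2 = A·v_1 = (-2, -3).
v_3 = A·v_2 = (-2, -5).

v_3 = (-2, -5)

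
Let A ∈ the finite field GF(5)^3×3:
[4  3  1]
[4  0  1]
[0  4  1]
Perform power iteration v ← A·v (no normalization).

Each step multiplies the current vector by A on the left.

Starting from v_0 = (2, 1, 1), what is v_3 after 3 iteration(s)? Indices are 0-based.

v_0 = (2, 1, 1).
v_1 = A·v_0 = (2, 4, 0).
v_2 = A·v_1 = (0, 3, 1).
v_3 = A·v_2 = (0, 1, 3).

v_3 = (0, 1, 3)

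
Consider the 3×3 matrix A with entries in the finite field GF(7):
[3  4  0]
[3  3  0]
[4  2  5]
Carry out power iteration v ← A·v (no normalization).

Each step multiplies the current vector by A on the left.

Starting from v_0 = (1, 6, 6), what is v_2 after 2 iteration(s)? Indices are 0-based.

v_2 = (4, 4, 2)

v_0 = (1, 6, 6).
v_1 = A·v_0 = (6, 0, 4).
v_2 = A·v_1 = (4, 4, 2).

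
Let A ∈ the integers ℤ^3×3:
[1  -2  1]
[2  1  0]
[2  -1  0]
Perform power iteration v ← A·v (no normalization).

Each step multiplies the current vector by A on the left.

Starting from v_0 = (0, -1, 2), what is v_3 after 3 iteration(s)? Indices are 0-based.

v_3 = (2, 21, 7)

v_0 = (0, -1, 2).
v_1 = A·v_0 = (4, -1, 1).
v_2 = A·v_1 = (7, 7, 9).
v_3 = A·v_2 = (2, 21, 7).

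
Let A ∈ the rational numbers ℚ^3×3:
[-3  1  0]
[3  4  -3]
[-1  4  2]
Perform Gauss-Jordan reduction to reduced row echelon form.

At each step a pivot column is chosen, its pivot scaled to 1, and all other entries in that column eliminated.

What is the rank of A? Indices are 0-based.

rank = 3

pivot(0,0)=-3: scale R0 → (1, -1/3, 0)
  clear (1,0): R1 −= (3)R0 → (0, 5, -3)
  clear (2,0): R2 −= (-1)R0 → (0, 11/3, 2)
pivot(1,1)=5: scale R1 → (0, 1, -3/5)
  clear (0,1): R0 −= (-1/3)R1 → (1, 0, -1/5)
  clear (2,1): R2 −= (11/3)R1 → (0, 0, 21/5)
pivot(2,2)=21/5: scale R2 → (0, 0, 1)
  clear (0,2): R0 −= (-1/5)R2 → (1, 0, 0)
  clear (1,2): R1 −= (-3/5)R2 → (0, 1, 0)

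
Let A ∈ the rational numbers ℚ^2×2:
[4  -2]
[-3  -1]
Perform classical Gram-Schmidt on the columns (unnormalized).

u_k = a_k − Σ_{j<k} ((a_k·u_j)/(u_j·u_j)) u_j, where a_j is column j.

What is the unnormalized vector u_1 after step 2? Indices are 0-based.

u_1 = (-6/5, -8/5)

Step 1: u_0 = a_0 = (4, -3).
Step 2: u_1 = a_1 − (-1/5)·u_0 = (-6/5, -8/5).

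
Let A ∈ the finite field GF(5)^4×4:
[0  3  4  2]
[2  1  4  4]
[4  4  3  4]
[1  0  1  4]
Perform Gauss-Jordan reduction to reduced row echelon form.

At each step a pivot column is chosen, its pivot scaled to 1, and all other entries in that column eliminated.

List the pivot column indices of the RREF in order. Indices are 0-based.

[1] R0 <-> R1
[1] R0 /= 2  ⇒  (1, 3, 2, 2)
     R2 -= 4·R0  ⇒  (0, 2, 0, 1)
     R3 -= 1·R0  ⇒  (0, 2, 4, 2)
[2] R1 /= 3  ⇒  (0, 1, 3, 4)
     R0 -= 3·R1  ⇒  (1, 0, 3, 0)
     R2 -= 2·R1  ⇒  (0, 0, 4, 3)
     R3 -= 2·R1  ⇒  (0, 0, 3, 4)
[3] R2 /= 4  ⇒  (0, 0, 1, 2)
     R0 -= 3·R2  ⇒  (1, 0, 0, 4)
     R1 -= 3·R2  ⇒  (0, 1, 0, 3)
     R3 -= 3·R2  ⇒  (0, 0, 0, 3)
[4] R3 /= 3  ⇒  (0, 0, 0, 1)
     R0 -= 4·R3  ⇒  (1, 0, 0, 0)
     R1 -= 3·R3  ⇒  (0, 1, 0, 0)
     R2 -= 2·R3  ⇒  (0, 0, 1, 0)

pivot columns: 0, 1, 2, 3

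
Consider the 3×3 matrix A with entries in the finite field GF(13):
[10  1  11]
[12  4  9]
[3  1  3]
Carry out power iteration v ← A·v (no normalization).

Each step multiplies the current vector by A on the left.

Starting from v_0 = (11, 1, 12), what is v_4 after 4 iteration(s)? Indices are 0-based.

v_4 = (0, 4, 7)

v_0 = (11, 1, 12).
v_1 = A·v_0 = (9, 10, 5).
v_2 = A·v_1 = (12, 11, 0).
v_3 = A·v_2 = (1, 6, 8).
v_4 = A·v_3 = (0, 4, 7).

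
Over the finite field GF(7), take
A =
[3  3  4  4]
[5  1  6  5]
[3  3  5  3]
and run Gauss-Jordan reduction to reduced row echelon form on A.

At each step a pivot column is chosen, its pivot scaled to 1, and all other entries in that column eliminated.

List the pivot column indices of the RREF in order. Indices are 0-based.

step 1: normalize row 0 (÷3) = (1, 1, 6, 6)
  row 1: subtract 5×row0 = (0, 3, 4, 3)
  row 2: subtract 3×row0 = (0, 0, 1, 6)
step 2: normalize row 1 (÷3) = (0, 1, 6, 1)
  row 0: subtract 1×row1 = (1, 0, 0, 5)
step 3: normalize row 2 (÷1) = (0, 0, 1, 6)
  row 1: subtract 6×row2 = (0, 1, 0, 0)

pivot columns: 0, 1, 2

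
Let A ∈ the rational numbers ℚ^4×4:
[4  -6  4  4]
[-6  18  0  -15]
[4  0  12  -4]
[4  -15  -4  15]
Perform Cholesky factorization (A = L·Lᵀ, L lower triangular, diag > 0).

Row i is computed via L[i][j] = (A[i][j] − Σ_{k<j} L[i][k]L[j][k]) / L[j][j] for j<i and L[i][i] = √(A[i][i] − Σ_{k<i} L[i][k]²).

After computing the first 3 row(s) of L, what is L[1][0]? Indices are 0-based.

Step 1: L[0][0] = √(4) = 2.
  L[1][0] = (-6) / L[0][0] = -3.
Step 2: L[1][1] = √(9) = 3.
  L[2][0] = (4) / L[0][0] = 2.
  L[2][1] = (6) / L[1][1] = 2.
Step 3: L[2][2] = √(4) = 2.

L[1][0] = -3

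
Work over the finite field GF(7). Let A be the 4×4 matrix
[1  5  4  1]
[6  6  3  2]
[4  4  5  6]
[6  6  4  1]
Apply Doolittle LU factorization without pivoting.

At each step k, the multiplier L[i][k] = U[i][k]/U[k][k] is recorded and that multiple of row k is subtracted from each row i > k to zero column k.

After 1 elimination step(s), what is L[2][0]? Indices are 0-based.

Step 1: pivot at (0,0) is 1.
  row1 ← row1 − (6)·row0  ⇒  L[1][0]=6, U row1=(0, 4, 0, 3)
  row2 ← row2 − (4)·row0  ⇒  L[2][0]=4, U row2=(0, 5, 3, 2)
  row3 ← row3 − (6)·row0  ⇒  L[3][0]=6, U row3=(0, 4, 1, 2)

L[2][0] = 4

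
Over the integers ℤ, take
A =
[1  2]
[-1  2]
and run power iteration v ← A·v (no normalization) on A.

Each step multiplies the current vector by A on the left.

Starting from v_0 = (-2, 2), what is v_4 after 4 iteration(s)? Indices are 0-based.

v_4 = (46, -22)

v_0 = (-2, 2).
v_1 = A·v_0 = (2, 6).
v_2 = A·v_1 = (14, 10).
v_3 = A·v_2 = (34, 6).
v_4 = A·v_3 = (46, -22).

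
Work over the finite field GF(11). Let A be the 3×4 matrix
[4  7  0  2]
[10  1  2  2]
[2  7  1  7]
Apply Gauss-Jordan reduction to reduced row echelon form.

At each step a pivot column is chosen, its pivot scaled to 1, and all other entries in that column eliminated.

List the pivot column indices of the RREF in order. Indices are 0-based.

pivot columns: 0, 1, 2

pivot(0,0)=4: scale R0 → (1, 10, 0, 6)
  clear (1,0): R1 −= (10)R0 → (0, 0, 2, 8)
  clear (2,0): R2 −= (2)R0 → (0, 9, 1, 6)
pivot(1,1): swap R1↔R2
pivot(1,1)=9: scale R1 → (0, 1, 5, 8)
  clear (0,1): R0 −= (10)R1 → (1, 0, 5, 3)
pivot(2,2)=2: scale R2 → (0, 0, 1, 4)
  clear (0,2): R0 −= (5)R2 → (1, 0, 0, 5)
  clear (1,2): R1 −= (5)R2 → (0, 1, 0, 10)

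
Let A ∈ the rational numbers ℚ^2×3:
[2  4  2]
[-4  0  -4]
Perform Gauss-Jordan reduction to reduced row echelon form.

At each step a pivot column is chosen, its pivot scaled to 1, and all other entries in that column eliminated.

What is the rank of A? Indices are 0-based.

pivot(0,0)=2: scale R0 → (1, 2, 1)
  clear (1,0): R1 −= (-4)R0 → (0, 8, 0)
pivot(1,1)=8: scale R1 → (0, 1, 0)
  clear (0,1): R0 −= (2)R1 → (1, 0, 1)

rank = 2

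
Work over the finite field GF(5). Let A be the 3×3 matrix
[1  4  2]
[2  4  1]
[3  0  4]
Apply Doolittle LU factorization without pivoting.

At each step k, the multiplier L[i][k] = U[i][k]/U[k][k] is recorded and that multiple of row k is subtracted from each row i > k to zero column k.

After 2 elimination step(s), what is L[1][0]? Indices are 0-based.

L[1][0] = 2

Step 1: pivot at (0,0) is 1.
  row1 ← row1 − (2)·row0  ⇒  L[1][0]=2, U row1=(0, 1, 2)
  row2 ← row2 − (3)·row0  ⇒  L[2][0]=3, U row2=(0, 3, 3)
Step 2: pivot at (1,1) is 1.
  row2 ← row2 − (3)·row1  ⇒  L[2][1]=3, U row2=(0, 0, 2)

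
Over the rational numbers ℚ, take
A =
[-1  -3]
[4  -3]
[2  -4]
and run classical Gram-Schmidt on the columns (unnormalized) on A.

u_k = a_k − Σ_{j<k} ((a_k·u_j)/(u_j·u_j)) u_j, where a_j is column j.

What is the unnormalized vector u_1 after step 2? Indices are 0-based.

Step 1: u_0 = a_0 = (-1, 4, 2).
Step 2: u_1 = a_1 − (-17/21)·u_0 = (-80/21, 5/21, -50/21).

u_1 = (-80/21, 5/21, -50/21)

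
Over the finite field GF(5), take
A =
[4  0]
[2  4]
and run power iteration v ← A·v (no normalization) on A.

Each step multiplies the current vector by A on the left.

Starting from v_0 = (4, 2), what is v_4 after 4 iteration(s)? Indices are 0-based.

v_0 = (4, 2).
v_1 = A·v_0 = (1, 1).
v_2 = A·v_1 = (4, 1).
v_3 = A·v_2 = (1, 2).
v_4 = A·v_3 = (4, 0).

v_4 = (4, 0)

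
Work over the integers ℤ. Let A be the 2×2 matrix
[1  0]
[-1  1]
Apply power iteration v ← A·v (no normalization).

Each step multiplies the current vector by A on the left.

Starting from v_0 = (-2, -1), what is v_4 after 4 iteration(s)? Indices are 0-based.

v_4 = (-2, 7)

v_0 = (-2, -1).
v_1 = A·v_0 = (-2, 1).
v_2 = A·v_1 = (-2, 3).
v_3 = A·v_2 = (-2, 5).
v_4 = A·v_3 = (-2, 7).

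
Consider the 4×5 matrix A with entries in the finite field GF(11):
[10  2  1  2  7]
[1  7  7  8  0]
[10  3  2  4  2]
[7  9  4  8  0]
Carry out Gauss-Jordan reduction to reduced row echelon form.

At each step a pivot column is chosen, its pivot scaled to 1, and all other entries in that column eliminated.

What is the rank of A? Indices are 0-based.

step 1: normalize row 0 (÷10) = (1, 9, 10, 9, 4)
  row 1: subtract 1×row0 = (0, 9, 8, 10, 7)
  row 2: subtract 10×row0 = (0, 1, 1, 2, 6)
  row 3: subtract 7×row0 = (0, 1, 0, 0, 5)
step 2: normalize row 1 (÷9) = (0, 1, 7, 6, 2)
  row 0: subtract 9×row1 = (1, 0, 2, 10, 8)
  row 2: subtract 1×row1 = (0, 0, 5, 7, 4)
  row 3: subtract 1×row1 = (0, 0, 4, 5, 3)
step 3: normalize row 2 (÷5) = (0, 0, 1, 8, 3)
  row 0: subtract 2×row2 = (1, 0, 0, 5, 2)
  row 1: subtract 7×row2 = (0, 1, 0, 5, 3)
  row 3: subtract 4×row2 = (0, 0, 0, 6, 2)
step 4: normalize row 3 (÷6) = (0, 0, 0, 1, 4)
  row 0: subtract 5×row3 = (1, 0, 0, 0, 4)
  row 1: subtract 5×row3 = (0, 1, 0, 0, 5)
  row 2: subtract 8×row3 = (0, 0, 1, 0, 4)

rank = 4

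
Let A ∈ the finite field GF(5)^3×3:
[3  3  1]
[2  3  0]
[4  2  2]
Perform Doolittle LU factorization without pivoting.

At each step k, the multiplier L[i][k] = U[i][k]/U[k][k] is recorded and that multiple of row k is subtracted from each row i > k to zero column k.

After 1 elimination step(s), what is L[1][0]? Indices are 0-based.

k=0: U[0][0]=3
  eliminate (1,0): mult=4, new row 1: (0, 1, 1); set L[1][0]=4
  eliminate (2,0): mult=3, new row 2: (0, 3, 4); set L[2][0]=3

L[1][0] = 4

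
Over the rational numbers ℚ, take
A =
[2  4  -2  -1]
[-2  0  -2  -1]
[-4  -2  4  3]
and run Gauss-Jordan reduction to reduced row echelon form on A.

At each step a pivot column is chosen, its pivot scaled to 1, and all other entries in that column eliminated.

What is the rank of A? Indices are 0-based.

rank = 3

step 1: normalize row 0 (÷2) = (1, 2, -1, -1/2)
  row 1: subtract -2×row0 = (0, 4, -4, -2)
  row 2: subtract -4×row0 = (0, 6, 0, 1)
step 2: normalize row 1 (÷4) = (0, 1, -1, -1/2)
  row 0: subtract 2×row1 = (1, 0, 1, 1/2)
  row 2: subtract 6×row1 = (0, 0, 6, 4)
step 3: normalize row 2 (÷6) = (0, 0, 1, 2/3)
  row 0: subtract 1×row2 = (1, 0, 0, -1/6)
  row 1: subtract -1×row2 = (0, 1, 0, 1/6)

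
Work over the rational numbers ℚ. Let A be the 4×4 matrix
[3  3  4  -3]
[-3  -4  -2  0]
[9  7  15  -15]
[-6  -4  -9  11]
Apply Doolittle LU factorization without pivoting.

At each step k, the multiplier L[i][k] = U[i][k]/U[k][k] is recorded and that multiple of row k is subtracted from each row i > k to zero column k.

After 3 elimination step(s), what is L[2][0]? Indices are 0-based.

L[2][0] = 3

Step 1: pivot at (0,0) is 3.
  row1 ← row1 − (-1)·row0  ⇒  L[1][0]=-1, U row1=(0, -1, 2, -3)
  row2 ← row2 − (3)·row0  ⇒  L[2][0]=3, U row2=(0, -2, 3, -6)
  row3 ← row3 − (-2)·row0  ⇒  L[3][0]=-2, U row3=(0, 2, -1, 5)
Step 2: pivot at (1,1) is -1.
  row2 ← row2 − (2)·row1  ⇒  L[2][1]=2, U row2=(0, 0, -1, 0)
  row3 ← row3 − (-2)·row1  ⇒  L[3][1]=-2, U row3=(0, 0, 3, -1)
Step 3: pivot at (2,2) is -1.
  row3 ← row3 − (-3)·row2  ⇒  L[3][2]=-3, U row3=(0, 0, 0, -1)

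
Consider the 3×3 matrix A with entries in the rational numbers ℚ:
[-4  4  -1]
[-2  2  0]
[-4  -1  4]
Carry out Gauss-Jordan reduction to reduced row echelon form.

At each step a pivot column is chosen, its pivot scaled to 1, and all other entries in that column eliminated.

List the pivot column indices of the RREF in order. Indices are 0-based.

[1] R0 /= -4  ⇒  (1, -1, 1/4)
     R1 -= -2·R0  ⇒  (0, 0, 1/2)
     R2 -= -4·R0  ⇒  (0, -5, 5)
[2] R1 <-> R2
[2] R1 /= -5  ⇒  (0, 1, -1)
     R0 -= -1·R1  ⇒  (1, 0, -3/4)
[3] R2 /= 1/2  ⇒  (0, 0, 1)
     R0 -= -3/4·R2  ⇒  (1, 0, 0)
     R1 -= -1·R2  ⇒  (0, 1, 0)

pivot columns: 0, 1, 2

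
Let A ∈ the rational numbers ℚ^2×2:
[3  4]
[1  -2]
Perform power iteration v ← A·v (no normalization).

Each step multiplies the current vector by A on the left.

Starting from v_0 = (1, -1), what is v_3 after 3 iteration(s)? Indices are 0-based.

v_0 = (1, -1).
v_1 = A·v_0 = (-1, 3).
v_2 = A·v_1 = (9, -7).
v_3 = A·v_2 = (-1, 23).

v_3 = (-1, 23)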